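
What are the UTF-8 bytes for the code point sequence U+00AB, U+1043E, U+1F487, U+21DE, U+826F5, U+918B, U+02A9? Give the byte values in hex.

U+00AB: 2-byte form → C2 AB.
U+1043E: 4-byte form → F0 90 90 BE.
U+1F487: 4-byte form → F0 9F 92 87.
U+21DE: 3-byte form → E2 87 9E.
U+826F5: 4-byte form → F2 82 9B B5.
U+918B: 3-byte form → E9 86 8B.
U+02A9: 2-byte form → CA A9.
Concatenated (22 bytes): C2 AB F0 90 90 BE F0 9F 92 87 E2 87 9E F2 82 9B B5 E9 86 8B CA A9.

C2 AB F0 90 90 BE F0 9F 92 87 E2 87 9E F2 82 9B B5 E9 86 8B CA A9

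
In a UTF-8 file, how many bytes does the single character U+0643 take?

2

U+0643 = 0x643. UTF-8 uses 1 byte below 0x80, 2 below 0x800, 3 below 0x10000, 4 up to 0x10FFFF. 0x643 is in U+0080–U+07FF → 2 bytes.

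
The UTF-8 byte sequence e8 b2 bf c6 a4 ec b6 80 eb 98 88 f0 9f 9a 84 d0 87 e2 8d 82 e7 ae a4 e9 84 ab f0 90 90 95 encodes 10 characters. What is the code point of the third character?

Offset 0: leading byte 0xE8 = 11101000 → 3-byte char #1 = E8 B2 BF.
Offset 3: leading byte 0xC6 = 11000110 → 2-byte char #2 = C6 A4.
Offset 5: leading byte 0xEC = 11101100 → 3-byte char #3 = EC B6 80.
Leading byte 0xEC = 11101100 matches 1110xxxx → 3-byte sequence.
Byte 1: 0xEC = 11101100, payload 1100 (4 bits).
Byte 2: 0xB6 = 10110110 (10xxxxxx ✓), payload 110110.
Byte 3: 0x80 = 10000000 (10xxxxxx ✓), payload 000000.
Concatenate: 1100110110000000 = 0xCD80 (16 bits → U+CD80).

U+CD80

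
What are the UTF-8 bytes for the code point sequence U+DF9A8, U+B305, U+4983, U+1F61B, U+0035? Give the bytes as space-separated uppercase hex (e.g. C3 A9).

F3 9F A6 A8 EB 8C 85 E4 A6 83 F0 9F 98 9B 35

U+DF9A8: 4-byte form → F3 9F A6 A8.
U+B305: 3-byte form → EB 8C 85.
U+4983: 3-byte form → E4 A6 83.
U+1F61B: 4-byte form → F0 9F 98 9B.
U+0035: 1-byte form → 35.
Concatenated (15 bytes): F3 9F A6 A8 EB 8C 85 E4 A6 83 F0 9F 98 9B 35.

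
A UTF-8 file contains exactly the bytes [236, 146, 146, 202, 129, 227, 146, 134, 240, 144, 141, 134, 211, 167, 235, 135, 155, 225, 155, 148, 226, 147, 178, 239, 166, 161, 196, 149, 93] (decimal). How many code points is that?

11

Byte at offset 0: 0xEC = 11101100 → 3-byte char (#1). Advance 3.
Byte at offset 3: 0xCA = 11001010 → 2-byte char (#2). Advance 2.
Byte at offset 5: 0xE3 = 11100011 → 3-byte char (#3). Advance 3.
Byte at offset 8: 0xF0 = 11110000 → 4-byte char (#4). Advance 4.
Byte at offset 12: 0xD3 = 11010011 → 2-byte char (#5). Advance 2.
Byte at offset 14: 0xEB = 11101011 → 3-byte char (#6). Advance 3.
Byte at offset 17: 0xE1 = 11100001 → 3-byte char (#7). Advance 3.
Byte at offset 20: 0xE2 = 11100010 → 3-byte char (#8). Advance 3.
Byte at offset 23: 0xEF = 11101111 → 3-byte char (#9). Advance 3.
Byte at offset 26: 0xC4 = 11000100 → 2-byte char (#10). Advance 2.
Byte at offset 28: 0x5D = 01011101 → 1-byte char (#11). Advance 1.
Reached end at offset 29 after 11 code points.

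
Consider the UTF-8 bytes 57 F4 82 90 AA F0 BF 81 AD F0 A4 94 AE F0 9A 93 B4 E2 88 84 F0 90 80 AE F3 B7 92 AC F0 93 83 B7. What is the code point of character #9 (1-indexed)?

Offset 0: leading byte 0x57 = 01010111 → 1-byte char #1 = 57.
Offset 1: leading byte 0xF4 = 11110100 → 4-byte char #2 = F4 82 90 AA.
Offset 5: leading byte 0xF0 = 11110000 → 4-byte char #3 = F0 BF 81 AD.
Offset 9: leading byte 0xF0 = 11110000 → 4-byte char #4 = F0 A4 94 AE.
Offset 13: leading byte 0xF0 = 11110000 → 4-byte char #5 = F0 9A 93 B4.
Offset 17: leading byte 0xE2 = 11100010 → 3-byte char #6 = E2 88 84.
Offset 20: leading byte 0xF0 = 11110000 → 4-byte char #7 = F0 90 80 AE.
Offset 24: leading byte 0xF3 = 11110011 → 4-byte char #8 = F3 B7 92 AC.
Offset 28: leading byte 0xF0 = 11110000 → 4-byte char #9 = F0 93 83 B7.
Leading byte 0xF0 = 11110000 matches 11110xxx → 4-byte sequence.
Byte 1: 0xF0 = 11110000, payload 000 (3 bits).
Byte 2: 0x93 = 10010011 (10xxxxxx ✓), payload 010011.
Byte 3: 0x83 = 10000011 (10xxxxxx ✓), payload 000011.
Byte 4: 0xB7 = 10110111 (10xxxxxx ✓), payload 110111.
Concatenate: 000010011000011110111 = 0x130F7 (21 bits → U+130F7).

U+130F7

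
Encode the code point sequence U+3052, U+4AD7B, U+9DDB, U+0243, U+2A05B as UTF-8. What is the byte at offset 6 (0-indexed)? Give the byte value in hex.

0xBB

U+3052 → 3-byte form E3 81 92 at offsets 0–2.
U+4AD7B → 4-byte form F1 8A B5 BB at offsets 3–6.
Offset 6 falls in char 2's range; it's byte 4 of F1 8A B5 BB = 0xBB.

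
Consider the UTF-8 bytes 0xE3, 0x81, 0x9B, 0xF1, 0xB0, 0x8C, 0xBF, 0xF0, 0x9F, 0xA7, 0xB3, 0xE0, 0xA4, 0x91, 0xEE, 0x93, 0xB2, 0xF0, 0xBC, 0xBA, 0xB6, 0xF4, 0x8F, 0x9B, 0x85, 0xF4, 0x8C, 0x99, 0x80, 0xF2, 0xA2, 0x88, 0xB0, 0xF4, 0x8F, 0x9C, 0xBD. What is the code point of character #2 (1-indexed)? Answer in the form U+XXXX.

U+7033F

Offset 0: leading byte 0xE3 = 11100011 → 3-byte char #1 = E3 81 9B.
Offset 3: leading byte 0xF1 = 11110001 → 4-byte char #2 = F1 B0 8C BF.
Leading byte 0xF1 = 11110001 matches 11110xxx → 4-byte sequence.
Byte 1: 0xF1 = 11110001, payload 001 (3 bits).
Byte 2: 0xB0 = 10110000 (10xxxxxx ✓), payload 110000.
Byte 3: 0x8C = 10001100 (10xxxxxx ✓), payload 001100.
Byte 4: 0xBF = 10111111 (10xxxxxx ✓), payload 111111.
Concatenate: 001110000001100111111 = 0x7033F (21 bits → U+7033F).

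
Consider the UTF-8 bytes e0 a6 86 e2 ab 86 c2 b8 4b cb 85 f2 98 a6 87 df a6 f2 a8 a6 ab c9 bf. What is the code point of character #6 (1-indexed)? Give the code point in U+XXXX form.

Offset 0: leading byte 0xE0 = 11100000 → 3-byte char #1 = E0 A6 86.
Offset 3: leading byte 0xE2 = 11100010 → 3-byte char #2 = E2 AB 86.
Offset 6: leading byte 0xC2 = 11000010 → 2-byte char #3 = C2 B8.
Offset 8: leading byte 0x4B = 01001011 → 1-byte char #4 = 4B.
Offset 9: leading byte 0xCB = 11001011 → 2-byte char #5 = CB 85.
Offset 11: leading byte 0xF2 = 11110010 → 4-byte char #6 = F2 98 A6 87.
Leading byte 0xF2 = 11110010 matches 11110xxx → 4-byte sequence.
Byte 1: 0xF2 = 11110010, payload 010 (3 bits).
Byte 2: 0x98 = 10011000 (10xxxxxx ✓), payload 011000.
Byte 3: 0xA6 = 10100110 (10xxxxxx ✓), payload 100110.
Byte 4: 0x87 = 10000111 (10xxxxxx ✓), payload 000111.
Concatenate: 010011000100110000111 = 0x98987 (21 bits → U+98987).

U+98987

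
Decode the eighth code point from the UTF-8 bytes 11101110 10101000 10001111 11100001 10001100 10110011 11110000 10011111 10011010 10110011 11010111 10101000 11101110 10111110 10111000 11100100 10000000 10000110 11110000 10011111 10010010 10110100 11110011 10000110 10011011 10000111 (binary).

Offset 0: leading byte 0xEE = 11101110 → 3-byte char #1 = EE A8 8F.
Offset 3: leading byte 0xE1 = 11100001 → 3-byte char #2 = E1 8C B3.
Offset 6: leading byte 0xF0 = 11110000 → 4-byte char #3 = F0 9F 9A B3.
Offset 10: leading byte 0xD7 = 11010111 → 2-byte char #4 = D7 A8.
Offset 12: leading byte 0xEE = 11101110 → 3-byte char #5 = EE BE B8.
Offset 15: leading byte 0xE4 = 11100100 → 3-byte char #6 = E4 80 86.
Offset 18: leading byte 0xF0 = 11110000 → 4-byte char #7 = F0 9F 92 B4.
Offset 22: leading byte 0xF3 = 11110011 → 4-byte char #8 = F3 86 9B 87.
Leading byte 0xF3 = 11110011 matches 11110xxx → 4-byte sequence.
Byte 1: 0xF3 = 11110011, payload 011 (3 bits).
Byte 2: 0x86 = 10000110 (10xxxxxx ✓), payload 000110.
Byte 3: 0x9B = 10011011 (10xxxxxx ✓), payload 011011.
Byte 4: 0x87 = 10000111 (10xxxxxx ✓), payload 000111.
Concatenate: 011000110011011000111 = 0xC66C7 (21 bits → U+C66C7).

U+C66C7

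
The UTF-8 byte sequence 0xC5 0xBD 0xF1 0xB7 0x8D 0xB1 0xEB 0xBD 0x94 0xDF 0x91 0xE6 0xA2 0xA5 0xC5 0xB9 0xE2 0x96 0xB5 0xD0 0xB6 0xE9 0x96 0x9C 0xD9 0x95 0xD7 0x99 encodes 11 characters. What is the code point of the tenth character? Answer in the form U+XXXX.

U+0655

Offset 0: leading byte 0xC5 = 11000101 → 2-byte char #1 = C5 BD.
Offset 2: leading byte 0xF1 = 11110001 → 4-byte char #2 = F1 B7 8D B1.
Offset 6: leading byte 0xEB = 11101011 → 3-byte char #3 = EB BD 94.
Offset 9: leading byte 0xDF = 11011111 → 2-byte char #4 = DF 91.
Offset 11: leading byte 0xE6 = 11100110 → 3-byte char #5 = E6 A2 A5.
Offset 14: leading byte 0xC5 = 11000101 → 2-byte char #6 = C5 B9.
Offset 16: leading byte 0xE2 = 11100010 → 3-byte char #7 = E2 96 B5.
Offset 19: leading byte 0xD0 = 11010000 → 2-byte char #8 = D0 B6.
Offset 21: leading byte 0xE9 = 11101001 → 3-byte char #9 = E9 96 9C.
Offset 24: leading byte 0xD9 = 11011001 → 2-byte char #10 = D9 95.
Leading byte 0xD9 = 11011001 matches 110xxxxx → 2-byte sequence.
Byte 1: 0xD9 = 11011001, payload 11001 (5 bits).
Byte 2: 0x95 = 10010101 (10xxxxxx ✓), payload 010101.
Concatenate: 11001010101 = 0x655 (11 bits → U+0655).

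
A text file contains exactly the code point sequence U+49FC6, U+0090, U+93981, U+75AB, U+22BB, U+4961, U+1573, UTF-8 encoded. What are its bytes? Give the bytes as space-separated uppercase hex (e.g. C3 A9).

F1 89 BF 86 C2 90 F2 93 A6 81 E7 96 AB E2 8A BB E4 A5 A1 E1 95 B3

U+49FC6: 4-byte form → F1 89 BF 86.
U+0090: 2-byte form → C2 90.
U+93981: 4-byte form → F2 93 A6 81.
U+75AB: 3-byte form → E7 96 AB.
U+22BB: 3-byte form → E2 8A BB.
U+4961: 3-byte form → E4 A5 A1.
U+1573: 3-byte form → E1 95 B3.
Concatenated (22 bytes): F1 89 BF 86 C2 90 F2 93 A6 81 E7 96 AB E2 8A BB E4 A5 A1 E1 95 B3.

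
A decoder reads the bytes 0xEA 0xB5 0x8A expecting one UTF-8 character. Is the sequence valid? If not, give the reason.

valid

Leading byte 0xEA = 11101010 → 3-byte form.
Continuation bytes 0xB5=10110101, 0x8A=10001010 all match 10xxxxxx.
Decoded value 0xAD4A is ≥ 0x800 (shortest form) and not a surrogate.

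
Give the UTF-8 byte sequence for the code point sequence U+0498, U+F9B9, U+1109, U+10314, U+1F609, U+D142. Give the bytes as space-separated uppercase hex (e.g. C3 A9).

U+0498: 2-byte form → D2 98.
U+F9B9: 3-byte form → EF A6 B9.
U+1109: 3-byte form → E1 84 89.
U+10314: 4-byte form → F0 90 8C 94.
U+1F609: 4-byte form → F0 9F 98 89.
U+D142: 3-byte form → ED 85 82.
Concatenated (19 bytes): D2 98 EF A6 B9 E1 84 89 F0 90 8C 94 F0 9F 98 89 ED 85 82.

D2 98 EF A6 B9 E1 84 89 F0 90 8C 94 F0 9F 98 89 ED 85 82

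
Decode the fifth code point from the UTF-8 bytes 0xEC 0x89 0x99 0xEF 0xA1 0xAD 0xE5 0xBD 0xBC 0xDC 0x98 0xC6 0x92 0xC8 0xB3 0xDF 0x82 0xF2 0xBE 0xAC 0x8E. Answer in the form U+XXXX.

U+0192

Offset 0: leading byte 0xEC = 11101100 → 3-byte char #1 = EC 89 99.
Offset 3: leading byte 0xEF = 11101111 → 3-byte char #2 = EF A1 AD.
Offset 6: leading byte 0xE5 = 11100101 → 3-byte char #3 = E5 BD BC.
Offset 9: leading byte 0xDC = 11011100 → 2-byte char #4 = DC 98.
Offset 11: leading byte 0xC6 = 11000110 → 2-byte char #5 = C6 92.
Leading byte 0xC6 = 11000110 matches 110xxxxx → 2-byte sequence.
Byte 1: 0xC6 = 11000110, payload 00110 (5 bits).
Byte 2: 0x92 = 10010010 (10xxxxxx ✓), payload 010010.
Concatenate: 00110010010 = 0x192 (11 bits → U+0192).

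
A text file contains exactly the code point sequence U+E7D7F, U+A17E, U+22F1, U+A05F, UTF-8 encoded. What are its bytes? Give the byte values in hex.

U+E7D7F: 4-byte form → F3 A7 B5 BF.
U+A17E: 3-byte form → EA 85 BE.
U+22F1: 3-byte form → E2 8B B1.
U+A05F: 3-byte form → EA 81 9F.
Concatenated (13 bytes): F3 A7 B5 BF EA 85 BE E2 8B B1 EA 81 9F.

F3 A7 B5 BF EA 85 BE E2 8B B1 EA 81 9F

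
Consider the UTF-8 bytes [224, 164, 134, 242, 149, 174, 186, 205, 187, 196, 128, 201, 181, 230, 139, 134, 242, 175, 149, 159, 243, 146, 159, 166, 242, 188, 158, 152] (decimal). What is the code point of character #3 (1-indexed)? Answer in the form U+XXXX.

U+037B

Offset 0: leading byte 0xE0 = 11100000 → 3-byte char #1 = E0 A4 86.
Offset 3: leading byte 0xF2 = 11110010 → 4-byte char #2 = F2 95 AE BA.
Offset 7: leading byte 0xCD = 11001101 → 2-byte char #3 = CD BB.
Leading byte 0xCD = 11001101 matches 110xxxxx → 2-byte sequence.
Byte 1: 0xCD = 11001101, payload 01101 (5 bits).
Byte 2: 0xBB = 10111011 (10xxxxxx ✓), payload 111011.
Concatenate: 01101111011 = 0x37B (11 bits → U+037B).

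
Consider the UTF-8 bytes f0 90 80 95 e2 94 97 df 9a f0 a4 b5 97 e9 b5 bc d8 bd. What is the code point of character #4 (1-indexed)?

U+24D57

Offset 0: leading byte 0xF0 = 11110000 → 4-byte char #1 = F0 90 80 95.
Offset 4: leading byte 0xE2 = 11100010 → 3-byte char #2 = E2 94 97.
Offset 7: leading byte 0xDF = 11011111 → 2-byte char #3 = DF 9A.
Offset 9: leading byte 0xF0 = 11110000 → 4-byte char #4 = F0 A4 B5 97.
Leading byte 0xF0 = 11110000 matches 11110xxx → 4-byte sequence.
Byte 1: 0xF0 = 11110000, payload 000 (3 bits).
Byte 2: 0xA4 = 10100100 (10xxxxxx ✓), payload 100100.
Byte 3: 0xB5 = 10110101 (10xxxxxx ✓), payload 110101.
Byte 4: 0x97 = 10010111 (10xxxxxx ✓), payload 010111.
Concatenate: 000100100110101010111 = 0x24D57 (21 bits → U+24D57).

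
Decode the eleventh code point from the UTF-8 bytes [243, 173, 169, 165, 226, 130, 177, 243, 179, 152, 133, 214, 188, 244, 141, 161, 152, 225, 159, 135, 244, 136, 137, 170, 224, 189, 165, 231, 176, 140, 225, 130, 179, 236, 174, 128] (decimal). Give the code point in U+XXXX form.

U+CB80

Offset 0: leading byte 0xF3 = 11110011 → 4-byte char #1 = F3 AD A9 A5.
Offset 4: leading byte 0xE2 = 11100010 → 3-byte char #2 = E2 82 B1.
Offset 7: leading byte 0xF3 = 11110011 → 4-byte char #3 = F3 B3 98 85.
Offset 11: leading byte 0xD6 = 11010110 → 2-byte char #4 = D6 BC.
Offset 13: leading byte 0xF4 = 11110100 → 4-byte char #5 = F4 8D A1 98.
Offset 17: leading byte 0xE1 = 11100001 → 3-byte char #6 = E1 9F 87.
Offset 20: leading byte 0xF4 = 11110100 → 4-byte char #7 = F4 88 89 AA.
Offset 24: leading byte 0xE0 = 11100000 → 3-byte char #8 = E0 BD A5.
Offset 27: leading byte 0xE7 = 11100111 → 3-byte char #9 = E7 B0 8C.
Offset 30: leading byte 0xE1 = 11100001 → 3-byte char #10 = E1 82 B3.
Offset 33: leading byte 0xEC = 11101100 → 3-byte char #11 = EC AE 80.
Leading byte 0xEC = 11101100 matches 1110xxxx → 3-byte sequence.
Byte 1: 0xEC = 11101100, payload 1100 (4 bits).
Byte 2: 0xAE = 10101110 (10xxxxxx ✓), payload 101110.
Byte 3: 0x80 = 10000000 (10xxxxxx ✓), payload 000000.
Concatenate: 1100101110000000 = 0xCB80 (16 bits → U+CB80).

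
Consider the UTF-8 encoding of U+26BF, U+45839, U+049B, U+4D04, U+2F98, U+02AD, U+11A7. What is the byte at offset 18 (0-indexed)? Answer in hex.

U+26BF → 3-byte form E2 9A BF at offsets 0–2.
U+45839 → 4-byte form F1 85 A0 B9 at offsets 3–6.
U+049B → 2-byte form D2 9B at offsets 7–8.
U+4D04 → 3-byte form E4 B4 84 at offsets 9–11.
U+2F98 → 3-byte form E2 BE 98 at offsets 12–14.
U+02AD → 2-byte form CA AD at offsets 15–16.
U+11A7 → 3-byte form E1 86 A7 at offsets 17–19.
Offset 18 falls in char 7's range; it's byte 2 of E1 86 A7 = 0x86.

0x86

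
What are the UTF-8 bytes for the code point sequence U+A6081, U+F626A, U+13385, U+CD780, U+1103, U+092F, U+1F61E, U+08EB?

F2 A6 82 81 F3 B6 89 AA F0 93 8E 85 F3 8D 9E 80 E1 84 83 E0 A4 AF F0 9F 98 9E E0 A3 AB

U+A6081: 4-byte form → F2 A6 82 81.
U+F626A: 4-byte form → F3 B6 89 AA.
U+13385: 4-byte form → F0 93 8E 85.
U+CD780: 4-byte form → F3 8D 9E 80.
U+1103: 3-byte form → E1 84 83.
U+092F: 3-byte form → E0 A4 AF.
U+1F61E: 4-byte form → F0 9F 98 9E.
U+08EB: 3-byte form → E0 A3 AB.
Concatenated (29 bytes): F2 A6 82 81 F3 B6 89 AA F0 93 8E 85 F3 8D 9E 80 E1 84 83 E0 A4 AF F0 9F 98 9E E0 A3 AB.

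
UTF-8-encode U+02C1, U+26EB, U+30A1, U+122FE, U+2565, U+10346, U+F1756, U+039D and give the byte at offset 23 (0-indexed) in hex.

0xCE

U+02C1 → 2-byte form CB 81 at offsets 0–1.
U+26EB → 3-byte form E2 9B AB at offsets 2–4.
U+30A1 → 3-byte form E3 82 A1 at offsets 5–7.
U+122FE → 4-byte form F0 92 8B BE at offsets 8–11.
U+2565 → 3-byte form E2 95 A5 at offsets 12–14.
U+10346 → 4-byte form F0 90 8D 86 at offsets 15–18.
U+F1756 → 4-byte form F3 B1 9D 96 at offsets 19–22.
U+039D → 2-byte form CE 9D at offsets 23–24.
Offset 23 falls in char 8's range; it's byte 1 of CE 9D = 0xCE.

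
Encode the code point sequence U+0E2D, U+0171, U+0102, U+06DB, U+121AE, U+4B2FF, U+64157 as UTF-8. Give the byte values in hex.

E0 B8 AD C5 B1 C4 82 DB 9B F0 92 86 AE F1 8B 8B BF F1 A4 85 97

U+0E2D: 3-byte form → E0 B8 AD.
U+0171: 2-byte form → C5 B1.
U+0102: 2-byte form → C4 82.
U+06DB: 2-byte form → DB 9B.
U+121AE: 4-byte form → F0 92 86 AE.
U+4B2FF: 4-byte form → F1 8B 8B BF.
U+64157: 4-byte form → F1 A4 85 97.
Concatenated (21 bytes): E0 B8 AD C5 B1 C4 82 DB 9B F0 92 86 AE F1 8B 8B BF F1 A4 85 97.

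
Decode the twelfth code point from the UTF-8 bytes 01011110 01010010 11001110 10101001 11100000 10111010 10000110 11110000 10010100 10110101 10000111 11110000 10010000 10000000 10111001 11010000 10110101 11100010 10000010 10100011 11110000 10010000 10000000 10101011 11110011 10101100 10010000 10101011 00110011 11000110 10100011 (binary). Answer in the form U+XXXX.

U+01A3

Offset 0: leading byte 0x5E = 01011110 → 1-byte char #1 = 5E.
Offset 1: leading byte 0x52 = 01010010 → 1-byte char #2 = 52.
Offset 2: leading byte 0xCE = 11001110 → 2-byte char #3 = CE A9.
Offset 4: leading byte 0xE0 = 11100000 → 3-byte char #4 = E0 BA 86.
Offset 7: leading byte 0xF0 = 11110000 → 4-byte char #5 = F0 94 B5 87.
Offset 11: leading byte 0xF0 = 11110000 → 4-byte char #6 = F0 90 80 B9.
Offset 15: leading byte 0xD0 = 11010000 → 2-byte char #7 = D0 B5.
Offset 17: leading byte 0xE2 = 11100010 → 3-byte char #8 = E2 82 A3.
Offset 20: leading byte 0xF0 = 11110000 → 4-byte char #9 = F0 90 80 AB.
Offset 24: leading byte 0xF3 = 11110011 → 4-byte char #10 = F3 AC 90 AB.
Offset 28: leading byte 0x33 = 00110011 → 1-byte char #11 = 33.
Offset 29: leading byte 0xC6 = 11000110 → 2-byte char #12 = C6 A3.
Leading byte 0xC6 = 11000110 matches 110xxxxx → 2-byte sequence.
Byte 1: 0xC6 = 11000110, payload 00110 (5 bits).
Byte 2: 0xA3 = 10100011 (10xxxxxx ✓), payload 100011.
Concatenate: 00110100011 = 0x1A3 (11 bits → U+01A3).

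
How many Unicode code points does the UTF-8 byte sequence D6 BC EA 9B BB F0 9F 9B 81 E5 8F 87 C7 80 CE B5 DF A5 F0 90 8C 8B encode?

8

Byte at offset 0: 0xD6 = 11010110 → 2-byte char (#1). Advance 2.
Byte at offset 2: 0xEA = 11101010 → 3-byte char (#2). Advance 3.
Byte at offset 5: 0xF0 = 11110000 → 4-byte char (#3). Advance 4.
Byte at offset 9: 0xE5 = 11100101 → 3-byte char (#4). Advance 3.
Byte at offset 12: 0xC7 = 11000111 → 2-byte char (#5). Advance 2.
Byte at offset 14: 0xCE = 11001110 → 2-byte char (#6). Advance 2.
Byte at offset 16: 0xDF = 11011111 → 2-byte char (#7). Advance 2.
Byte at offset 18: 0xF0 = 11110000 → 4-byte char (#8). Advance 4.
Reached end at offset 22 after 8 code points.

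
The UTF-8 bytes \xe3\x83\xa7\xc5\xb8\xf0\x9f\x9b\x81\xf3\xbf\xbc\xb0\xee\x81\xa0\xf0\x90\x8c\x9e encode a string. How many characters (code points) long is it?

6

Byte at offset 0: 0xE3 = 11100011 → 3-byte char (#1). Advance 3.
Byte at offset 3: 0xC5 = 11000101 → 2-byte char (#2). Advance 2.
Byte at offset 5: 0xF0 = 11110000 → 4-byte char (#3). Advance 4.
Byte at offset 9: 0xF3 = 11110011 → 4-byte char (#4). Advance 4.
Byte at offset 13: 0xEE = 11101110 → 3-byte char (#5). Advance 3.
Byte at offset 16: 0xF0 = 11110000 → 4-byte char (#6). Advance 4.
Reached end at offset 20 after 6 code points.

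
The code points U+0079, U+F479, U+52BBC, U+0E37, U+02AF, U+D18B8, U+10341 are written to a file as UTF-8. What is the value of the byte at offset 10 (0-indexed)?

U+0079 → 1-byte form 79 at offsets 0–0.
U+F479 → 3-byte form EF 91 B9 at offsets 1–3.
U+52BBC → 4-byte form F1 92 AE BC at offsets 4–7.
U+0E37 → 3-byte form E0 B8 B7 at offsets 8–10.
Offset 10 falls in char 4's range; it's byte 3 of E0 B8 B7 = 0xB7.

0xB7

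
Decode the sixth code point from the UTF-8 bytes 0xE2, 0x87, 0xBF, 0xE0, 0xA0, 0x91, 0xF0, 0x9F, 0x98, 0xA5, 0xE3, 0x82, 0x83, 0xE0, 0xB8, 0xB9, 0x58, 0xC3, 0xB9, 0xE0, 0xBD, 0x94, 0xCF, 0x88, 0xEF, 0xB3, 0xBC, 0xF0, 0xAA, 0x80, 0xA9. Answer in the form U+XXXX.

U+0058

Offset 0: leading byte 0xE2 = 11100010 → 3-byte char #1 = E2 87 BF.
Offset 3: leading byte 0xE0 = 11100000 → 3-byte char #2 = E0 A0 91.
Offset 6: leading byte 0xF0 = 11110000 → 4-byte char #3 = F0 9F 98 A5.
Offset 10: leading byte 0xE3 = 11100011 → 3-byte char #4 = E3 82 83.
Offset 13: leading byte 0xE0 = 11100000 → 3-byte char #5 = E0 B8 B9.
Offset 16: leading byte 0x58 = 01011000 → 1-byte char #6 = 58.
Leading byte 0x58 = 01011000 matches 0xxxxxxx → 1-byte sequence.
Byte 1: 0x58 = 01011000, payload 1011000 (7 bits).
Concatenate: 1011000 = 0x58 (7 bits → U+0058).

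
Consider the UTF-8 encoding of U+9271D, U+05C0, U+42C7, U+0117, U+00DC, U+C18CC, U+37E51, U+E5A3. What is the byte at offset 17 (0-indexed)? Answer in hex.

0xF0

U+9271D → 4-byte form F2 92 9C 9D at offsets 0–3.
U+05C0 → 2-byte form D7 80 at offsets 4–5.
U+42C7 → 3-byte form E4 8B 87 at offsets 6–8.
U+0117 → 2-byte form C4 97 at offsets 9–10.
U+00DC → 2-byte form C3 9C at offsets 11–12.
U+C18CC → 4-byte form F3 81 A3 8C at offsets 13–16.
U+37E51 → 4-byte form F0 B7 B9 91 at offsets 17–20.
Offset 17 falls in char 7's range; it's byte 1 of F0 B7 B9 91 = 0xF0.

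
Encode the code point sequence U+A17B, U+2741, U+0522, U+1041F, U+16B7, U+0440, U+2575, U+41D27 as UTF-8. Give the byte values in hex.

U+A17B: 3-byte form → EA 85 BB.
U+2741: 3-byte form → E2 9D 81.
U+0522: 2-byte form → D4 A2.
U+1041F: 4-byte form → F0 90 90 9F.
U+16B7: 3-byte form → E1 9A B7.
U+0440: 2-byte form → D1 80.
U+2575: 3-byte form → E2 95 B5.
U+41D27: 4-byte form → F1 81 B4 A7.
Concatenated (24 bytes): EA 85 BB E2 9D 81 D4 A2 F0 90 90 9F E1 9A B7 D1 80 E2 95 B5 F1 81 B4 A7.

EA 85 BB E2 9D 81 D4 A2 F0 90 90 9F E1 9A B7 D1 80 E2 95 B5 F1 81 B4 A7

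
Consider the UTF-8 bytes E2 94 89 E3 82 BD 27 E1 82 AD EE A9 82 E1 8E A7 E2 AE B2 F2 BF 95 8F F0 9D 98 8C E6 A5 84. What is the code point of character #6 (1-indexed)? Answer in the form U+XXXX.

Offset 0: leading byte 0xE2 = 11100010 → 3-byte char #1 = E2 94 89.
Offset 3: leading byte 0xE3 = 11100011 → 3-byte char #2 = E3 82 BD.
Offset 6: leading byte 0x27 = 00100111 → 1-byte char #3 = 27.
Offset 7: leading byte 0xE1 = 11100001 → 3-byte char #4 = E1 82 AD.
Offset 10: leading byte 0xEE = 11101110 → 3-byte char #5 = EE A9 82.
Offset 13: leading byte 0xE1 = 11100001 → 3-byte char #6 = E1 8E A7.
Leading byte 0xE1 = 11100001 matches 1110xxxx → 3-byte sequence.
Byte 1: 0xE1 = 11100001, payload 0001 (4 bits).
Byte 2: 0x8E = 10001110 (10xxxxxx ✓), payload 001110.
Byte 3: 0xA7 = 10100111 (10xxxxxx ✓), payload 100111.
Concatenate: 0001001110100111 = 0x13A7 (16 bits → U+13A7).

U+13A7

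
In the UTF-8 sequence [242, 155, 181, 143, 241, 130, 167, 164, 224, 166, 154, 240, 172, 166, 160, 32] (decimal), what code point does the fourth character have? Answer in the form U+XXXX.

U+2C9A0

Offset 0: leading byte 0xF2 = 11110010 → 4-byte char #1 = F2 9B B5 8F.
Offset 4: leading byte 0xF1 = 11110001 → 4-byte char #2 = F1 82 A7 A4.
Offset 8: leading byte 0xE0 = 11100000 → 3-byte char #3 = E0 A6 9A.
Offset 11: leading byte 0xF0 = 11110000 → 4-byte char #4 = F0 AC A6 A0.
Leading byte 0xF0 = 11110000 matches 11110xxx → 4-byte sequence.
Byte 1: 0xF0 = 11110000, payload 000 (3 bits).
Byte 2: 0xAC = 10101100 (10xxxxxx ✓), payload 101100.
Byte 3: 0xA6 = 10100110 (10xxxxxx ✓), payload 100110.
Byte 4: 0xA0 = 10100000 (10xxxxxx ✓), payload 100000.
Concatenate: 000101100100110100000 = 0x2C9A0 (21 bits → U+2C9A0).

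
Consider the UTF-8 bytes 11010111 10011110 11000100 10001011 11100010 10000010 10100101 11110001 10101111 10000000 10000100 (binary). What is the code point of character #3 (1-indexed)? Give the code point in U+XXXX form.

Offset 0: leading byte 0xD7 = 11010111 → 2-byte char #1 = D7 9E.
Offset 2: leading byte 0xC4 = 11000100 → 2-byte char #2 = C4 8B.
Offset 4: leading byte 0xE2 = 11100010 → 3-byte char #3 = E2 82 A5.
Leading byte 0xE2 = 11100010 matches 1110xxxx → 3-byte sequence.
Byte 1: 0xE2 = 11100010, payload 0010 (4 bits).
Byte 2: 0x82 = 10000010 (10xxxxxx ✓), payload 000010.
Byte 3: 0xA5 = 10100101 (10xxxxxx ✓), payload 100101.
Concatenate: 0010000010100101 = 0x20A5 (16 bits → U+20A5).

U+20A5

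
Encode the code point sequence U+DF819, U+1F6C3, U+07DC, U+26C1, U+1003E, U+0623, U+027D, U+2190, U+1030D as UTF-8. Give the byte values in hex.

F3 9F A0 99 F0 9F 9B 83 DF 9C E2 9B 81 F0 90 80 BE D8 A3 C9 BD E2 86 90 F0 90 8C 8D

U+DF819: 4-byte form → F3 9F A0 99.
U+1F6C3: 4-byte form → F0 9F 9B 83.
U+07DC: 2-byte form → DF 9C.
U+26C1: 3-byte form → E2 9B 81.
U+1003E: 4-byte form → F0 90 80 BE.
U+0623: 2-byte form → D8 A3.
U+027D: 2-byte form → C9 BD.
U+2190: 3-byte form → E2 86 90.
U+1030D: 4-byte form → F0 90 8C 8D.
Concatenated (28 bytes): F3 9F A0 99 F0 9F 9B 83 DF 9C E2 9B 81 F0 90 80 BE D8 A3 C9 BD E2 86 90 F0 90 8C 8D.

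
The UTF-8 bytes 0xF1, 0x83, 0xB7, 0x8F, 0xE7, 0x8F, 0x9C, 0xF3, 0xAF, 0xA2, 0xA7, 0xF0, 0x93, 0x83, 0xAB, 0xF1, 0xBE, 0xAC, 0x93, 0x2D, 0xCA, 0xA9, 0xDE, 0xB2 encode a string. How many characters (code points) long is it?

Byte at offset 0: 0xF1 = 11110001 → 4-byte char (#1). Advance 4.
Byte at offset 4: 0xE7 = 11100111 → 3-byte char (#2). Advance 3.
Byte at offset 7: 0xF3 = 11110011 → 4-byte char (#3). Advance 4.
Byte at offset 11: 0xF0 = 11110000 → 4-byte char (#4). Advance 4.
Byte at offset 15: 0xF1 = 11110001 → 4-byte char (#5). Advance 4.
Byte at offset 19: 0x2D = 00101101 → 1-byte char (#6). Advance 1.
Byte at offset 20: 0xCA = 11001010 → 2-byte char (#7). Advance 2.
Byte at offset 22: 0xDE = 11011110 → 2-byte char (#8). Advance 2.
Reached end at offset 24 after 8 code points.

8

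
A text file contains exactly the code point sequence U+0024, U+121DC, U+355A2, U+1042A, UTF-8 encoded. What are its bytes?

24 F0 92 87 9C F0 B5 96 A2 F0 90 90 AA

U+0024: 1-byte form → 24.
U+121DC: 4-byte form → F0 92 87 9C.
U+355A2: 4-byte form → F0 B5 96 A2.
U+1042A: 4-byte form → F0 90 90 AA.
Concatenated (13 bytes): 24 F0 92 87 9C F0 B5 96 A2 F0 90 90 AA.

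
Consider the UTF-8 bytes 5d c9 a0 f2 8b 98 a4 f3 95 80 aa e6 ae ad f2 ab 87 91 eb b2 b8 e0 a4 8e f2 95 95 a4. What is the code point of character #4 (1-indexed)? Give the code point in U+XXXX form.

U+D502A

Offset 0: leading byte 0x5D = 01011101 → 1-byte char #1 = 5D.
Offset 1: leading byte 0xC9 = 11001001 → 2-byte char #2 = C9 A0.
Offset 3: leading byte 0xF2 = 11110010 → 4-byte char #3 = F2 8B 98 A4.
Offset 7: leading byte 0xF3 = 11110011 → 4-byte char #4 = F3 95 80 AA.
Leading byte 0xF3 = 11110011 matches 11110xxx → 4-byte sequence.
Byte 1: 0xF3 = 11110011, payload 011 (3 bits).
Byte 2: 0x95 = 10010101 (10xxxxxx ✓), payload 010101.
Byte 3: 0x80 = 10000000 (10xxxxxx ✓), payload 000000.
Byte 4: 0xAA = 10101010 (10xxxxxx ✓), payload 101010.
Concatenate: 011010101000000101010 = 0xD502A (21 bits → U+D502A).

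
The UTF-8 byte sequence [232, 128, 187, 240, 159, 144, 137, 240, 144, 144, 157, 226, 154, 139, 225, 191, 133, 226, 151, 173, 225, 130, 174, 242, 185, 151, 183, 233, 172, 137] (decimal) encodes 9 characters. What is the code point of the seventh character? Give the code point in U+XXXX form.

Offset 0: leading byte 0xE8 = 11101000 → 3-byte char #1 = E8 80 BB.
Offset 3: leading byte 0xF0 = 11110000 → 4-byte char #2 = F0 9F 90 89.
Offset 7: leading byte 0xF0 = 11110000 → 4-byte char #3 = F0 90 90 9D.
Offset 11: leading byte 0xE2 = 11100010 → 3-byte char #4 = E2 9A 8B.
Offset 14: leading byte 0xE1 = 11100001 → 3-byte char #5 = E1 BF 85.
Offset 17: leading byte 0xE2 = 11100010 → 3-byte char #6 = E2 97 AD.
Offset 20: leading byte 0xE1 = 11100001 → 3-byte char #7 = E1 82 AE.
Leading byte 0xE1 = 11100001 matches 1110xxxx → 3-byte sequence.
Byte 1: 0xE1 = 11100001, payload 0001 (4 bits).
Byte 2: 0x82 = 10000010 (10xxxxxx ✓), payload 000010.
Byte 3: 0xAE = 10101110 (10xxxxxx ✓), payload 101110.
Concatenate: 0001000010101110 = 0x10AE (16 bits → U+10AE).

U+10AE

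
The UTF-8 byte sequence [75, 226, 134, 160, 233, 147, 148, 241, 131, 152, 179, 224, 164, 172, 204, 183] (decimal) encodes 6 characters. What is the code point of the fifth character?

Offset 0: leading byte 0x4B = 01001011 → 1-byte char #1 = 4B.
Offset 1: leading byte 0xE2 = 11100010 → 3-byte char #2 = E2 86 A0.
Offset 4: leading byte 0xE9 = 11101001 → 3-byte char #3 = E9 93 94.
Offset 7: leading byte 0xF1 = 11110001 → 4-byte char #4 = F1 83 98 B3.
Offset 11: leading byte 0xE0 = 11100000 → 3-byte char #5 = E0 A4 AC.
Leading byte 0xE0 = 11100000 matches 1110xxxx → 3-byte sequence.
Byte 1: 0xE0 = 11100000, payload 0000 (4 bits).
Byte 2: 0xA4 = 10100100 (10xxxxxx ✓), payload 100100.
Byte 3: 0xAC = 10101100 (10xxxxxx ✓), payload 101100.
Concatenate: 0000100100101100 = 0x92C (16 bits → U+092C).

U+092C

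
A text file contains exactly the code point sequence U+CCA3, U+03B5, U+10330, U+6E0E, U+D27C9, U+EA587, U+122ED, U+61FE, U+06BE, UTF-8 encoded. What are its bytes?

U+CCA3: 3-byte form → EC B2 A3.
U+03B5: 2-byte form → CE B5.
U+10330: 4-byte form → F0 90 8C B0.
U+6E0E: 3-byte form → E6 B8 8E.
U+D27C9: 4-byte form → F3 92 9F 89.
U+EA587: 4-byte form → F3 AA 96 87.
U+122ED: 4-byte form → F0 92 8B AD.
U+61FE: 3-byte form → E6 87 BE.
U+06BE: 2-byte form → DA BE.
Concatenated (29 bytes): EC B2 A3 CE B5 F0 90 8C B0 E6 B8 8E F3 92 9F 89 F3 AA 96 87 F0 92 8B AD E6 87 BE DA BE.

EC B2 A3 CE B5 F0 90 8C B0 E6 B8 8E F3 92 9F 89 F3 AA 96 87 F0 92 8B AD E6 87 BE DA BE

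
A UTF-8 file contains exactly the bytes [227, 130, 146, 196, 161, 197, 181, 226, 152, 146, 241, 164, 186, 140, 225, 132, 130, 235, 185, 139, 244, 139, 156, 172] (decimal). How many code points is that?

8

Byte at offset 0: 0xE3 = 11100011 → 3-byte char (#1). Advance 3.
Byte at offset 3: 0xC4 = 11000100 → 2-byte char (#2). Advance 2.
Byte at offset 5: 0xC5 = 11000101 → 2-byte char (#3). Advance 2.
Byte at offset 7: 0xE2 = 11100010 → 3-byte char (#4). Advance 3.
Byte at offset 10: 0xF1 = 11110001 → 4-byte char (#5). Advance 4.
Byte at offset 14: 0xE1 = 11100001 → 3-byte char (#6). Advance 3.
Byte at offset 17: 0xEB = 11101011 → 3-byte char (#7). Advance 3.
Byte at offset 20: 0xF4 = 11110100 → 4-byte char (#8). Advance 4.
Reached end at offset 24 after 8 code points.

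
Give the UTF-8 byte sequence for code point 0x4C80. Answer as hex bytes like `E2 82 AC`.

E4 B2 80

U+4C80 = 0x4C80 = 19584 decimal. In range U+0800–U+FFFF → 3-byte form: 1110xxxx 10xxxxxx 10xxxxxx.
Binary (16 bits): 0100110010000000.
Split 4+6+6: 0100 | 110010 | 000000.
Byte 1: 11100100 = 0xE4.
Byte 2: 10110010 = 0xB2.
Byte 3: 10000000 = 0x80.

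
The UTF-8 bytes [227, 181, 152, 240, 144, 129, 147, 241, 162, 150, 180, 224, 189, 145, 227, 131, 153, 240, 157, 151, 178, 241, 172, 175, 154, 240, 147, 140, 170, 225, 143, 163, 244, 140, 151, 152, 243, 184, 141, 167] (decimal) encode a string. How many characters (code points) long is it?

11

Byte at offset 0: 0xE3 = 11100011 → 3-byte char (#1). Advance 3.
Byte at offset 3: 0xF0 = 11110000 → 4-byte char (#2). Advance 4.
Byte at offset 7: 0xF1 = 11110001 → 4-byte char (#3). Advance 4.
Byte at offset 11: 0xE0 = 11100000 → 3-byte char (#4). Advance 3.
Byte at offset 14: 0xE3 = 11100011 → 3-byte char (#5). Advance 3.
Byte at offset 17: 0xF0 = 11110000 → 4-byte char (#6). Advance 4.
Byte at offset 21: 0xF1 = 11110001 → 4-byte char (#7). Advance 4.
Byte at offset 25: 0xF0 = 11110000 → 4-byte char (#8). Advance 4.
Byte at offset 29: 0xE1 = 11100001 → 3-byte char (#9). Advance 3.
Byte at offset 32: 0xF4 = 11110100 → 4-byte char (#10). Advance 4.
Byte at offset 36: 0xF3 = 11110011 → 4-byte char (#11). Advance 4.
Reached end at offset 40 after 11 code points.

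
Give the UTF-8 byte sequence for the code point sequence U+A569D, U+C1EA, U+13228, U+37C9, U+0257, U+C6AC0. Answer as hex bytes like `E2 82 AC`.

F2 A5 9A 9D EC 87 AA F0 93 88 A8 E3 9F 89 C9 97 F3 86 AB 80

U+A569D: 4-byte form → F2 A5 9A 9D.
U+C1EA: 3-byte form → EC 87 AA.
U+13228: 4-byte form → F0 93 88 A8.
U+37C9: 3-byte form → E3 9F 89.
U+0257: 2-byte form → C9 97.
U+C6AC0: 4-byte form → F3 86 AB 80.
Concatenated (20 bytes): F2 A5 9A 9D EC 87 AA F0 93 88 A8 E3 9F 89 C9 97 F3 86 AB 80.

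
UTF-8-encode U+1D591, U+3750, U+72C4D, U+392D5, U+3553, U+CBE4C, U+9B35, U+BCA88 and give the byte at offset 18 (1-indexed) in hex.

1-indexed offset 18 is 0-indexed offset 17.
U+1D591 → 4-byte form F0 9D 96 91 at offsets 0–3.
U+3750 → 3-byte form E3 9D 90 at offsets 4–6.
U+72C4D → 4-byte form F1 B2 B1 8D at offsets 7–10.
U+392D5 → 4-byte form F0 B9 8B 95 at offsets 11–14.
U+3553 → 3-byte form E3 95 93 at offsets 15–17.
Offset 17 falls in char 5's range; it's byte 3 of E3 95 93 = 0x93.

0x93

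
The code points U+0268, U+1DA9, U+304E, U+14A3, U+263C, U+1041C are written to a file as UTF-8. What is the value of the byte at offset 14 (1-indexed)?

0xBC

1-indexed offset 14 is 0-indexed offset 13.
U+0268 → 2-byte form C9 A8 at offsets 0–1.
U+1DA9 → 3-byte form E1 B6 A9 at offsets 2–4.
U+304E → 3-byte form E3 81 8E at offsets 5–7.
U+14A3 → 3-byte form E1 92 A3 at offsets 8–10.
U+263C → 3-byte form E2 98 BC at offsets 11–13.
Offset 13 falls in char 5's range; it's byte 3 of E2 98 BC = 0xBC.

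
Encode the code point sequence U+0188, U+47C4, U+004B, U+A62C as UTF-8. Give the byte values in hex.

U+0188: 2-byte form → C6 88.
U+47C4: 3-byte form → E4 9F 84.
U+004B: 1-byte form → 4B.
U+A62C: 3-byte form → EA 98 AC.
Concatenated (9 bytes): C6 88 E4 9F 84 4B EA 98 AC.

C6 88 E4 9F 84 4B EA 98 AC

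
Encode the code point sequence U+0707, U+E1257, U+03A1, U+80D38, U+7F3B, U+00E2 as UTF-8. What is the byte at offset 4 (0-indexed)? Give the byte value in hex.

U+0707 → 2-byte form DC 87 at offsets 0–1.
U+E1257 → 4-byte form F3 A1 89 97 at offsets 2–5.
Offset 4 falls in char 2's range; it's byte 3 of F3 A1 89 97 = 0x89.

0x89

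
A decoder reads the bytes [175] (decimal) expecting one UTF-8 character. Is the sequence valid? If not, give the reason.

Byte 0xAF = 10101111 has the form 10xxxxxx — a continuation byte — but there is no preceding leading byte.

invalid (continuation byte with no leading byte)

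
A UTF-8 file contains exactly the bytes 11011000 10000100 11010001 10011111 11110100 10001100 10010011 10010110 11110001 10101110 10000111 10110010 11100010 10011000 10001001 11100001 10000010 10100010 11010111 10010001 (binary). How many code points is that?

Byte at offset 0: 0xD8 = 11011000 → 2-byte char (#1). Advance 2.
Byte at offset 2: 0xD1 = 11010001 → 2-byte char (#2). Advance 2.
Byte at offset 4: 0xF4 = 11110100 → 4-byte char (#3). Advance 4.
Byte at offset 8: 0xF1 = 11110001 → 4-byte char (#4). Advance 4.
Byte at offset 12: 0xE2 = 11100010 → 3-byte char (#5). Advance 3.
Byte at offset 15: 0xE1 = 11100001 → 3-byte char (#6). Advance 3.
Byte at offset 18: 0xD7 = 11010111 → 2-byte char (#7). Advance 2.
Reached end at offset 20 after 7 code points.

7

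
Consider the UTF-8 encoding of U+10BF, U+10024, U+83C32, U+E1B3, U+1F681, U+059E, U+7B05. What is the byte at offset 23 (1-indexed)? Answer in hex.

1-indexed offset 23 is 0-indexed offset 22.
U+10BF → 3-byte form E1 82 BF at offsets 0–2.
U+10024 → 4-byte form F0 90 80 A4 at offsets 3–6.
U+83C32 → 4-byte form F2 83 B0 B2 at offsets 7–10.
U+E1B3 → 3-byte form EE 86 B3 at offsets 11–13.
U+1F681 → 4-byte form F0 9F 9A 81 at offsets 14–17.
U+059E → 2-byte form D6 9E at offsets 18–19.
U+7B05 → 3-byte form E7 AC 85 at offsets 20–22.
Offset 22 falls in char 7's range; it's byte 3 of E7 AC 85 = 0x85.

0x85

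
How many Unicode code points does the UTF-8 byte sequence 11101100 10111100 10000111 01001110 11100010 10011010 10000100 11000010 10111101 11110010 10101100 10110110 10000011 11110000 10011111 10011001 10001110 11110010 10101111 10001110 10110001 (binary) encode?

Byte at offset 0: 0xEC = 11101100 → 3-byte char (#1). Advance 3.
Byte at offset 3: 0x4E = 01001110 → 1-byte char (#2). Advance 1.
Byte at offset 4: 0xE2 = 11100010 → 3-byte char (#3). Advance 3.
Byte at offset 7: 0xC2 = 11000010 → 2-byte char (#4). Advance 2.
Byte at offset 9: 0xF2 = 11110010 → 4-byte char (#5). Advance 4.
Byte at offset 13: 0xF0 = 11110000 → 4-byte char (#6). Advance 4.
Byte at offset 17: 0xF2 = 11110010 → 4-byte char (#7). Advance 4.
Reached end at offset 21 after 7 code points.

7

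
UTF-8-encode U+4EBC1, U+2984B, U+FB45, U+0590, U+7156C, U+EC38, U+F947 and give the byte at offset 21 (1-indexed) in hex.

0xEF

1-indexed offset 21 is 0-indexed offset 20.
U+4EBC1 → 4-byte form F1 8E AF 81 at offsets 0–3.
U+2984B → 4-byte form F0 A9 A1 8B at offsets 4–7.
U+FB45 → 3-byte form EF AD 85 at offsets 8–10.
U+0590 → 2-byte form D6 90 at offsets 11–12.
U+7156C → 4-byte form F1 B1 95 AC at offsets 13–16.
U+EC38 → 3-byte form EE B0 B8 at offsets 17–19.
U+F947 → 3-byte form EF A5 87 at offsets 20–22.
Offset 20 falls in char 7's range; it's byte 1 of EF A5 87 = 0xEF.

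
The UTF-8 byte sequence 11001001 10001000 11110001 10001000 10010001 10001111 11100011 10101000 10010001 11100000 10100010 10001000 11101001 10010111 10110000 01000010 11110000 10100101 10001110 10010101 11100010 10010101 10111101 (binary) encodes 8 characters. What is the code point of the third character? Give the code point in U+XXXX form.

Offset 0: leading byte 0xC9 = 11001001 → 2-byte char #1 = C9 88.
Offset 2: leading byte 0xF1 = 11110001 → 4-byte char #2 = F1 88 91 8F.
Offset 6: leading byte 0xE3 = 11100011 → 3-byte char #3 = E3 A8 91.
Leading byte 0xE3 = 11100011 matches 1110xxxx → 3-byte sequence.
Byte 1: 0xE3 = 11100011, payload 0011 (4 bits).
Byte 2: 0xA8 = 10101000 (10xxxxxx ✓), payload 101000.
Byte 3: 0x91 = 10010001 (10xxxxxx ✓), payload 010001.
Concatenate: 0011101000010001 = 0x3A11 (16 bits → U+3A11).

U+3A11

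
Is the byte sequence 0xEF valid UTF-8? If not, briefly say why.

invalid (sequence truncated)

Leading byte 0xEF = 11101111 → 3-byte form, but only 1 byte is present.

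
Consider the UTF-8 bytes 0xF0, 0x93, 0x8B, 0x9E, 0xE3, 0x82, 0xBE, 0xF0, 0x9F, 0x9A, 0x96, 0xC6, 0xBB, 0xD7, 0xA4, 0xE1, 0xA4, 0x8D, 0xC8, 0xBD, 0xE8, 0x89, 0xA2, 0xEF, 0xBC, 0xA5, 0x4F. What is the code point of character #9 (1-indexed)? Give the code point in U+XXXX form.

U+FF25

Offset 0: leading byte 0xF0 = 11110000 → 4-byte char #1 = F0 93 8B 9E.
Offset 4: leading byte 0xE3 = 11100011 → 3-byte char #2 = E3 82 BE.
Offset 7: leading byte 0xF0 = 11110000 → 4-byte char #3 = F0 9F 9A 96.
Offset 11: leading byte 0xC6 = 11000110 → 2-byte char #4 = C6 BB.
Offset 13: leading byte 0xD7 = 11010111 → 2-byte char #5 = D7 A4.
Offset 15: leading byte 0xE1 = 11100001 → 3-byte char #6 = E1 A4 8D.
Offset 18: leading byte 0xC8 = 11001000 → 2-byte char #7 = C8 BD.
Offset 20: leading byte 0xE8 = 11101000 → 3-byte char #8 = E8 89 A2.
Offset 23: leading byte 0xEF = 11101111 → 3-byte char #9 = EF BC A5.
Leading byte 0xEF = 11101111 matches 1110xxxx → 3-byte sequence.
Byte 1: 0xEF = 11101111, payload 1111 (4 bits).
Byte 2: 0xBC = 10111100 (10xxxxxx ✓), payload 111100.
Byte 3: 0xA5 = 10100101 (10xxxxxx ✓), payload 100101.
Concatenate: 1111111100100101 = 0xFF25 (16 bits → U+FF25).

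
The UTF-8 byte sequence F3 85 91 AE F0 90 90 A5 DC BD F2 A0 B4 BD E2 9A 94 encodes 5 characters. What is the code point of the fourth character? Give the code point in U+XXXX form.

U+A0D3D

Offset 0: leading byte 0xF3 = 11110011 → 4-byte char #1 = F3 85 91 AE.
Offset 4: leading byte 0xF0 = 11110000 → 4-byte char #2 = F0 90 90 A5.
Offset 8: leading byte 0xDC = 11011100 → 2-byte char #3 = DC BD.
Offset 10: leading byte 0xF2 = 11110010 → 4-byte char #4 = F2 A0 B4 BD.
Leading byte 0xF2 = 11110010 matches 11110xxx → 4-byte sequence.
Byte 1: 0xF2 = 11110010, payload 010 (3 bits).
Byte 2: 0xA0 = 10100000 (10xxxxxx ✓), payload 100000.
Byte 3: 0xB4 = 10110100 (10xxxxxx ✓), payload 110100.
Byte 4: 0xBD = 10111101 (10xxxxxx ✓), payload 111101.
Concatenate: 010100000110100111101 = 0xA0D3D (21 bits → U+A0D3D).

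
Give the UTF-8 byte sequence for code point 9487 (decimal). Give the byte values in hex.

E2 94 8F

U+250F = 0x250F = 9487 decimal. In range U+0800–U+FFFF → 3-byte form: 1110xxxx 10xxxxxx 10xxxxxx.
Binary (16 bits): 0010010100001111.
Split 4+6+6: 0010 | 010100 | 001111.
Byte 1: 11100010 = 0xE2.
Byte 2: 10010100 = 0x94.
Byte 3: 10001111 = 0x8F.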